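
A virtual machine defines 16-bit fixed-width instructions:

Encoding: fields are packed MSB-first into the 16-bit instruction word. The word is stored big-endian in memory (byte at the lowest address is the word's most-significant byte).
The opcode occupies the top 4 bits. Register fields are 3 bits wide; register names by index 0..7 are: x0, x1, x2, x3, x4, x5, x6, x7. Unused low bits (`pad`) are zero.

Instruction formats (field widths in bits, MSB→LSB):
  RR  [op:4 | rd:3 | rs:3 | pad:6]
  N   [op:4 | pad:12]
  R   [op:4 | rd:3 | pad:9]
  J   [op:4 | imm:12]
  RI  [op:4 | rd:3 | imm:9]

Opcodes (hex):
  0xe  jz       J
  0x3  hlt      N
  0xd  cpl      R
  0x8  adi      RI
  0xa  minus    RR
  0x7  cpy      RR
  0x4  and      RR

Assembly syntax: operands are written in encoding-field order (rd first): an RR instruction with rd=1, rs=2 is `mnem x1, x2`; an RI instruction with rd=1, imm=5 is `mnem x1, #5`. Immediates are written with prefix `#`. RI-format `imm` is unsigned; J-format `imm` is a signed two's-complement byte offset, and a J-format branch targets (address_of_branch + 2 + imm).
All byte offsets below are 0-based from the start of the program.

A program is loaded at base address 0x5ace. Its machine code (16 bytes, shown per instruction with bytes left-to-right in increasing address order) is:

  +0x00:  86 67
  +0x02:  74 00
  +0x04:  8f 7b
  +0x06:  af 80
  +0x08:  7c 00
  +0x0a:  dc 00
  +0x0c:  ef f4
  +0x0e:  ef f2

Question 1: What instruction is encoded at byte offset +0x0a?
[0a] dc 00 → 0xdc00
  opcode bits[15:12]=0xd: cpl/R
  rd@[11:9]=0x6 ⇒ x6

cpl x6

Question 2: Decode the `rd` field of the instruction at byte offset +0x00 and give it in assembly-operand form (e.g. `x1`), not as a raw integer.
x3

[00] 86 67 → 0x8667
  opcode bits[15:12]=0x8: adi/RI
  rd@[11:9]=0x3 ⇒ x3
  imm@[8:0]=0x67 ⇒ #103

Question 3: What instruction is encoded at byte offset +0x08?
cpy x6, x0

off 0x08: read 7c 00 as big → 0x7c00
  opcode bits[15:12]=0x7: cpy/RR
  [11:9] rd=6 = x6
  [8:6] rs=0 = x0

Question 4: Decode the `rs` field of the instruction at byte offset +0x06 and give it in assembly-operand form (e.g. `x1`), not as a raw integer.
off 0x06: read af 80 as big → 0xaf80
  op=0xaf80>>12=0xa ⇒ minus (RR)
  [11:9] rd=7 = x7
  [8:6] rs=6 = x6

x6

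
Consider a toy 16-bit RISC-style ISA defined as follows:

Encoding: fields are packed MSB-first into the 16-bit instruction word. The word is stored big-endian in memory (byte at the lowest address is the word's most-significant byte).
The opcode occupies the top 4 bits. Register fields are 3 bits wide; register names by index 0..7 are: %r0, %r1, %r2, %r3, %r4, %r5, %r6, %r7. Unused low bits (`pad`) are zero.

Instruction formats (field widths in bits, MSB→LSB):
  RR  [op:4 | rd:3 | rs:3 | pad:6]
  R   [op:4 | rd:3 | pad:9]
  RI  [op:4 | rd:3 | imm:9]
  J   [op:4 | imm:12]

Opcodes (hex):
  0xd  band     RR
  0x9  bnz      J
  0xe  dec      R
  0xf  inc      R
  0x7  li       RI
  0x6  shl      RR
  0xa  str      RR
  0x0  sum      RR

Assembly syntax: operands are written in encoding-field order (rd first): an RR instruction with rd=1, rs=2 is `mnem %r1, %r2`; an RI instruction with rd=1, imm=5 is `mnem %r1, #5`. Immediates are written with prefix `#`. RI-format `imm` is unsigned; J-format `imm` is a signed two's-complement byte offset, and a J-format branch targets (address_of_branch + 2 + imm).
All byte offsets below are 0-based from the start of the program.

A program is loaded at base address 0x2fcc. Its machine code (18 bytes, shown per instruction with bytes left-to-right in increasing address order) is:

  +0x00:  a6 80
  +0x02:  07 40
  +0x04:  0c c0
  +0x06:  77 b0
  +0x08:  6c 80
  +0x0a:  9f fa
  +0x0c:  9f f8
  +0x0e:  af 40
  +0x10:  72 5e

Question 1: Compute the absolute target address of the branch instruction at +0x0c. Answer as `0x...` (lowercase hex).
[0c] 9f f8 → 0x9ff8
  opcode bits[15:12]=0x9: bnz/J
  imm@[11:0]=0xff8 (s12→-8) ⇒ #-8
  target = base 0x2fcc + off 0x0c + 2 + imm -8 = 0x2fd2

0x2fd2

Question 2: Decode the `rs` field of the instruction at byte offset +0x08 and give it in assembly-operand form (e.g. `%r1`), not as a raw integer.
%r2

+0x08: 6c 80 ⇒ word 0x6c80 (big)
  op=0x6c80>>12=0x6 ⇒ shl (RR)
  rd: (w>>9)&0x7=0x6 → %r6
  rs: (w>>6)&0x7=0x2 → %r2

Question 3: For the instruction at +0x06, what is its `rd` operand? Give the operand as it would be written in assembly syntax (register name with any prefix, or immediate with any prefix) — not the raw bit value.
%r3

@+06  big-endian(77 b0) = 0x77b0
  op=0x77b0>>12=0x7 ⇒ li (RI)
  [11:9] rd=3 = %r3
  [8:0] imm=432 = #432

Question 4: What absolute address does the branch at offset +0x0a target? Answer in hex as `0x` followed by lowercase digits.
0x2fd2

[0a] 9f fa → 0x9ffa
  opcode bits[15:12]=0x9: bnz/J
  imm: (w>>0)&0xfff=0xffa (s12→-6) → #-6
  target = base 0x2fcc + off 0x0a + 2 + imm -6 = 0x2fd2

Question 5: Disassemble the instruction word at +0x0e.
[0e] af 40 → 0xaf40
  top 4b → 0xa → str [RR]
  rd: (w>>9)&0x7=0x7 → %r7
  rs: (w>>6)&0x7=0x5 → %r5

str %r7, %r5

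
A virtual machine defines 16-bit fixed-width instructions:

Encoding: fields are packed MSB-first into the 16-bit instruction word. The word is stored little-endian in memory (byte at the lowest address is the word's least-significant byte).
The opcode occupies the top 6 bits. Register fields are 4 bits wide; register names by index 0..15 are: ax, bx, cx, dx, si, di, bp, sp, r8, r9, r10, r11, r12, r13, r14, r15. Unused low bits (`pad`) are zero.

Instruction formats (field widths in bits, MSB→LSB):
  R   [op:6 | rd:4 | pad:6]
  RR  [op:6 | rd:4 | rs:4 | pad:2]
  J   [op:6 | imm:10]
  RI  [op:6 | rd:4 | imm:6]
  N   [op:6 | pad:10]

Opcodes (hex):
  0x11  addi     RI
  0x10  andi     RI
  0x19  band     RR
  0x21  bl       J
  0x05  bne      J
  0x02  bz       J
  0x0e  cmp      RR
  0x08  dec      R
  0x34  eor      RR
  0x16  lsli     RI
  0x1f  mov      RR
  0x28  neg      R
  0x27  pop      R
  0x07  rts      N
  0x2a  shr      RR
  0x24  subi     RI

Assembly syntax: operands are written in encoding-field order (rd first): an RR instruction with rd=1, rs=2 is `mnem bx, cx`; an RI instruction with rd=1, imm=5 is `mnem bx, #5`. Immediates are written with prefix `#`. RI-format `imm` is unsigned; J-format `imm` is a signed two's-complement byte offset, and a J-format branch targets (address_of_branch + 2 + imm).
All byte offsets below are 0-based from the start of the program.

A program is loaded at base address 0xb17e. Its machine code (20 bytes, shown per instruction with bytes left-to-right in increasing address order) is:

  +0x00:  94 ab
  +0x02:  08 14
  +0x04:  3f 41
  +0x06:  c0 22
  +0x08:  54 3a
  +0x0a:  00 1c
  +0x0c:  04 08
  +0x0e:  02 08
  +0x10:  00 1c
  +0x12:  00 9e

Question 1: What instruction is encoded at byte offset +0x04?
andi si, #63

+0x04: 3f 41 ⇒ word 0x413f (little)
  op=0x413f>>10=0x10 ⇒ andi (RI)
  rd@[9:6]=0x4 ⇒ si
  imm@[5:0]=0x3f ⇒ #63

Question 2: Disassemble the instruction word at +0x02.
@+02  little-endian(08 14) = 0x1408
  opcode bits[15:10]=0x5: bne/J
  [9:0] imm=8 = #8

bne #8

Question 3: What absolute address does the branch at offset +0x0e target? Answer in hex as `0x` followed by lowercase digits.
off 0x0e: read 02 08 as little → 0x0802
  op=0x0802>>10=0x2 ⇒ bz (J)
  imm: (w>>0)&0x3ff=0x2 → #2
  target = base 0xb17e + off 0x0e + 2 + imm 2 = 0xb190

0xb190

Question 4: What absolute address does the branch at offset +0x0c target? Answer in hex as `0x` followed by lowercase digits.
+0x0c: 04 08 ⇒ word 0x0804 (little)
  op=0x0804>>10=0x2 ⇒ bz (J)
  [9:0] imm=4 = #4
  target = base 0xb17e + off 0x0c + 2 + imm 4 = 0xb190

0xb190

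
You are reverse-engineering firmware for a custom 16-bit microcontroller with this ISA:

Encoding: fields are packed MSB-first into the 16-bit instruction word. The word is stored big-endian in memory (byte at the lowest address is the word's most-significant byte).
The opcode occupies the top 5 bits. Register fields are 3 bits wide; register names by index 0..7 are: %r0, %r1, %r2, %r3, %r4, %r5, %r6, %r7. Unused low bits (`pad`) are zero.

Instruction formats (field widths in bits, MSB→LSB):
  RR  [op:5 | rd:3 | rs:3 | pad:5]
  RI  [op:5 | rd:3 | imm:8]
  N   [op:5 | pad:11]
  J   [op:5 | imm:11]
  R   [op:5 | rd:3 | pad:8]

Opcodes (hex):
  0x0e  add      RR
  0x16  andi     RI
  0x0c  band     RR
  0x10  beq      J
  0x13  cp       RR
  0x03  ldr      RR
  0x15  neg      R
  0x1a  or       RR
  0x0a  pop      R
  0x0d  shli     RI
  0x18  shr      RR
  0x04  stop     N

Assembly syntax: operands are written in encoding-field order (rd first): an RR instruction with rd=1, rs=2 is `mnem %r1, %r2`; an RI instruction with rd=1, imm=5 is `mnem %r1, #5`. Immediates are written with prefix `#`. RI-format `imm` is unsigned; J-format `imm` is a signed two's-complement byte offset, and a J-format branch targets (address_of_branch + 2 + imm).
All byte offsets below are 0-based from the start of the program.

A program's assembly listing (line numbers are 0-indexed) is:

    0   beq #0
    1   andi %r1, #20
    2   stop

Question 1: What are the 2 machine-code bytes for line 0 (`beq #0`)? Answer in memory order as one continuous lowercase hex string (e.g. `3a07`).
8000

L0: beq op=0x10:5|imm=0:11 ⇒ 0x8000 ⇒ big 80 00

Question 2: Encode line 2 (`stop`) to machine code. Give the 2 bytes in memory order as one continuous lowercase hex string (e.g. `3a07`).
2000

line 2 (stop): pack op=0x4:5|pad=0:11 = 0x2000; big→ 20 00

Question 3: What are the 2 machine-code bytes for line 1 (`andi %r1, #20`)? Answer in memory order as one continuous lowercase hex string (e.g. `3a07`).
b114

L1: andi op=0x16:5|rd=1:3|imm=20:8 ⇒ 0xb114 ⇒ big b1 14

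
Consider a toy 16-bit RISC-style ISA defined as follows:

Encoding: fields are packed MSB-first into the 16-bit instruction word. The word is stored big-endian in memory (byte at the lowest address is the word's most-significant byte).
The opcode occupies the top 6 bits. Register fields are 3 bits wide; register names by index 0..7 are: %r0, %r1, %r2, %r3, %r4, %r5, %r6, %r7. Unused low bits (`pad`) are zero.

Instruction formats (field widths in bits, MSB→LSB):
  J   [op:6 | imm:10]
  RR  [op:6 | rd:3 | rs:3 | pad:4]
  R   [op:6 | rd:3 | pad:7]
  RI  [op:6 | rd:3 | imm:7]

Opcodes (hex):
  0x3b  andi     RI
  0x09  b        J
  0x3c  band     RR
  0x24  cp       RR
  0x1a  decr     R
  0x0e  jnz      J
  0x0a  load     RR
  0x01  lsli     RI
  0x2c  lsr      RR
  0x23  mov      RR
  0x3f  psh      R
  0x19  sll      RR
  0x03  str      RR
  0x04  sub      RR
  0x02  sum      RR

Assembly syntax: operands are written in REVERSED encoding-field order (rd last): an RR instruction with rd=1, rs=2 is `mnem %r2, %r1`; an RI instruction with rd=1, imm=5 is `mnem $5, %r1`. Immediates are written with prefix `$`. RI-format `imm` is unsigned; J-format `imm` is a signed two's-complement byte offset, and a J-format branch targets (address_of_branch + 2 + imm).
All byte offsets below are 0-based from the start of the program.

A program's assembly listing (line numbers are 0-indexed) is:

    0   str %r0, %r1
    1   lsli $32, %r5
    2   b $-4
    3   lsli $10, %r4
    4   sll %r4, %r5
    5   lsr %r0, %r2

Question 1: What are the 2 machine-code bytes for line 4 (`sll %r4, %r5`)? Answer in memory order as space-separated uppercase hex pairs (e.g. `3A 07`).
66 C0

line 4 (sll): pack op=0x19:6|rd=5:3|rs=4:3|pad=0:4 = 0x66c0; big→ 66 c0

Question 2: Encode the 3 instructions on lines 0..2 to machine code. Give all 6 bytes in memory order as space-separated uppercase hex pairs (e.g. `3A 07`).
L0: str op=0x3:6|rd=1:3|rs=0:3|pad=0:4 ⇒ 0x0c80 ⇒ big 0c 80
L1: lsli op=0x1:6|rd=5:3|imm=32:7 ⇒ 0x06a0 ⇒ big 06 a0
L2: b op=0x9:6|imm=-4:10 ⇒ 0x27fc ⇒ big 27 fc

0C 80 06 A0 27 FC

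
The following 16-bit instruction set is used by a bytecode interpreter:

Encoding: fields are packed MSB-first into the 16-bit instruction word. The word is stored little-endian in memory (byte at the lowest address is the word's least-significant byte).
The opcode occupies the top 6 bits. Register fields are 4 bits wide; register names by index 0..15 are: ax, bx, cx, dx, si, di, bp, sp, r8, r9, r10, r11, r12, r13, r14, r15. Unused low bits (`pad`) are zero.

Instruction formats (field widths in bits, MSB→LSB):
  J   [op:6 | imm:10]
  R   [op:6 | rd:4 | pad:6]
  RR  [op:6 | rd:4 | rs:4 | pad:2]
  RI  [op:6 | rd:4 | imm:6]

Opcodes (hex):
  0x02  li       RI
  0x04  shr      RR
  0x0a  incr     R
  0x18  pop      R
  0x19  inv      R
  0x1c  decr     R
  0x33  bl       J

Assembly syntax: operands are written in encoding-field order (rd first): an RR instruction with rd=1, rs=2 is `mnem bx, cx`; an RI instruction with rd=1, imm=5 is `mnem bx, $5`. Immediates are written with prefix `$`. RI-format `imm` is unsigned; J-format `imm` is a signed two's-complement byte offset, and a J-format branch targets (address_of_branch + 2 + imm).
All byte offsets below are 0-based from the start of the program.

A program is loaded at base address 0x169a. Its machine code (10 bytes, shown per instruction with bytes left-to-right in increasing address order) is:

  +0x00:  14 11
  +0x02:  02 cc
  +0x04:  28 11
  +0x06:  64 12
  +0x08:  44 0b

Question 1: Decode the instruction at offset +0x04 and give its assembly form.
@+04  little-endian(28 11) = 0x1128
  op=0x1128>>10=0x4 ⇒ shr (RR)
  rd@[9:6]=0x4 ⇒ si
  rs@[5:2]=0xa ⇒ r10

shr si, r10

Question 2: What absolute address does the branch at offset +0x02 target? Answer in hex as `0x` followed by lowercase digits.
0x16a0

+0x02: 02 cc ⇒ word 0xcc02 (little)
  op=0xcc02>>10=0x33 ⇒ bl (J)
  [9:0] imm=2 = $2
  target = base 0x169a + off 0x02 + 2 + imm 2 = 0x16a0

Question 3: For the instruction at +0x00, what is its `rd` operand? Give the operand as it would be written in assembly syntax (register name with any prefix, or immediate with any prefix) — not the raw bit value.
si

off 0x00: read 14 11 as little → 0x1114
  op=0x1114>>10=0x4 ⇒ shr (RR)
  rd: (w>>6)&0xf=0x4 → si
  rs: (w>>2)&0xf=0x5 → di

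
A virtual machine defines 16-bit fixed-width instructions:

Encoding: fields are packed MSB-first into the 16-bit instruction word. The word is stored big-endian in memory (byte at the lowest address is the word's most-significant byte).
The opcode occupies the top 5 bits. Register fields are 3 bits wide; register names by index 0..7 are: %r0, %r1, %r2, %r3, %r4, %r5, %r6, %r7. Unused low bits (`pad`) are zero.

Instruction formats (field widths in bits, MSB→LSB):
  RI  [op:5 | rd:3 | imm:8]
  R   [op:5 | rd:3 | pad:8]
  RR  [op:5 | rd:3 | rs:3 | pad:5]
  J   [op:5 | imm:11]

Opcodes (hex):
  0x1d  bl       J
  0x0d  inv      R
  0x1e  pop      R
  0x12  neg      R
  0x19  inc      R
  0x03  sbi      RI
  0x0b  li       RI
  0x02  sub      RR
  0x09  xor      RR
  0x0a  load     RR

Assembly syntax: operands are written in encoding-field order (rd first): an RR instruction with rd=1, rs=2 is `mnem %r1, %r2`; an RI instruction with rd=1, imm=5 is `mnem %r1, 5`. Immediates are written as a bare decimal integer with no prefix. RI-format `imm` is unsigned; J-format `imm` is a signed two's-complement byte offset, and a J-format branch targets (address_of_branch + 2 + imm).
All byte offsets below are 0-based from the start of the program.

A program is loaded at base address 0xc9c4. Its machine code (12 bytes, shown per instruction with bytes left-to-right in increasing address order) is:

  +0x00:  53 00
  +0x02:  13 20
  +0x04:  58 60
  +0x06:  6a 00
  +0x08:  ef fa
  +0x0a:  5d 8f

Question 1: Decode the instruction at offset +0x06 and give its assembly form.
off 0x06: read 6a 00 as big → 0x6a00
  opcode bits[15:11]=0xd: inv/R
  rd: (w>>8)&0x7=0x2 → %r2

inv %r2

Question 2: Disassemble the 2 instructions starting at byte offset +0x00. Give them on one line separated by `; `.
load %r3, %r0; sub %r3, %r1

[00] 53 00 → 0x5300
  opcode bits[15:11]=0xa: load/RR
  [10:8] rd=3 = %r3
  [7:5] rs=0 = %r0
[02] 13 20 → 0x1320
  opcode bits[15:11]=0x2: sub/RR
  [10:8] rd=3 = %r3
  [7:5] rs=1 = %r1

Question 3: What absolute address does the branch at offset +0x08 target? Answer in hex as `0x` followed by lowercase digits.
0xc9c8

off 0x08: read ef fa as big → 0xeffa
  opcode bits[15:11]=0x1d: bl/J
  imm: (w>>0)&0x7ff=0x7fa (s11→-6) → -6
  target = base 0xc9c4 + off 0x08 + 2 + imm -6 = 0xc9c8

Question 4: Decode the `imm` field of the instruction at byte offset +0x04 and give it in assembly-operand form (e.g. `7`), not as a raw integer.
[04] 58 60 → 0x5860
  opcode bits[15:11]=0xb: li/RI
  [10:8] rd=0 = %r0
  [7:0] imm=96 = 96

96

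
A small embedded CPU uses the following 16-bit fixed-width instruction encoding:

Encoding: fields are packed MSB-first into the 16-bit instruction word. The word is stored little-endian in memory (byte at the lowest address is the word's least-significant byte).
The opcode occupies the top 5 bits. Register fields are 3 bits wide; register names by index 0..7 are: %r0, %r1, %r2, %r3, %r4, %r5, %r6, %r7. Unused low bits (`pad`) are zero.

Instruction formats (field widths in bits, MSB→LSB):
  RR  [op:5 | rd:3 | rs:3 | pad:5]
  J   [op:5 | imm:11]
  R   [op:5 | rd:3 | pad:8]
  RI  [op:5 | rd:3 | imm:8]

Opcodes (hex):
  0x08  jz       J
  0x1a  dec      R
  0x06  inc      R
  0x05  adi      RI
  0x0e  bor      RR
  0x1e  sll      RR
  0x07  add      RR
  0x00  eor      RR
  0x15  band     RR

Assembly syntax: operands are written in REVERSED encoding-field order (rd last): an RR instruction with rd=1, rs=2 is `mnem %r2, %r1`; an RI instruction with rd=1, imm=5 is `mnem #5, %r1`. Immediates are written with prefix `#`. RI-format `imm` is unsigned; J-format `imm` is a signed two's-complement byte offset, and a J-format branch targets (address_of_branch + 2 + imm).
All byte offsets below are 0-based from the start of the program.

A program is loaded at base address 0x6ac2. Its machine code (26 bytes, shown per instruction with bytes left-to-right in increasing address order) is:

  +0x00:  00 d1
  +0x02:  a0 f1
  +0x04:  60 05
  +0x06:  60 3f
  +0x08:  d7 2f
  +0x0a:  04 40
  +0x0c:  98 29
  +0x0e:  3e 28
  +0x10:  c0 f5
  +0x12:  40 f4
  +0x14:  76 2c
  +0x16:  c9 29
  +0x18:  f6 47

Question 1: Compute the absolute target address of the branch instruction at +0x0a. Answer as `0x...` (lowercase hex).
0x6ad2

@+0a  little-endian(04 40) = 0x4004
  top 5b → 0x8 → jz [J]
  imm@[10:0]=0x4 ⇒ #4
  target = base 0x6ac2 + off 0x0a + 2 + imm 4 = 0x6ad2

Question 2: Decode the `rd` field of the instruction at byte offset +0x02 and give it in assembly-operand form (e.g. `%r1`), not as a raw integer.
[02] a0 f1 → 0xf1a0
  top 5b → 0x1e → sll [RR]
  [10:8] rd=1 = %r1
  [7:5] rs=5 = %r5

%r1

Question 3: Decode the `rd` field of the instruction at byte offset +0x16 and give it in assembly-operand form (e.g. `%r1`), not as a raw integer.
@+16  little-endian(c9 29) = 0x29c9
  opcode bits[15:11]=0x5: adi/RI
  rd: (w>>8)&0x7=0x1 → %r1
  imm: (w>>0)&0xff=0xc9 → #201

%r1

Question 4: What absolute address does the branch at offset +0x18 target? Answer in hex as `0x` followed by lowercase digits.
@+18  little-endian(f6 47) = 0x47f6
  opcode bits[15:11]=0x8: jz/J
  imm: (w>>0)&0x7ff=0x7f6 (s11→-10) → #-10
  target = base 0x6ac2 + off 0x18 + 2 + imm -10 = 0x6ad2

0x6ad2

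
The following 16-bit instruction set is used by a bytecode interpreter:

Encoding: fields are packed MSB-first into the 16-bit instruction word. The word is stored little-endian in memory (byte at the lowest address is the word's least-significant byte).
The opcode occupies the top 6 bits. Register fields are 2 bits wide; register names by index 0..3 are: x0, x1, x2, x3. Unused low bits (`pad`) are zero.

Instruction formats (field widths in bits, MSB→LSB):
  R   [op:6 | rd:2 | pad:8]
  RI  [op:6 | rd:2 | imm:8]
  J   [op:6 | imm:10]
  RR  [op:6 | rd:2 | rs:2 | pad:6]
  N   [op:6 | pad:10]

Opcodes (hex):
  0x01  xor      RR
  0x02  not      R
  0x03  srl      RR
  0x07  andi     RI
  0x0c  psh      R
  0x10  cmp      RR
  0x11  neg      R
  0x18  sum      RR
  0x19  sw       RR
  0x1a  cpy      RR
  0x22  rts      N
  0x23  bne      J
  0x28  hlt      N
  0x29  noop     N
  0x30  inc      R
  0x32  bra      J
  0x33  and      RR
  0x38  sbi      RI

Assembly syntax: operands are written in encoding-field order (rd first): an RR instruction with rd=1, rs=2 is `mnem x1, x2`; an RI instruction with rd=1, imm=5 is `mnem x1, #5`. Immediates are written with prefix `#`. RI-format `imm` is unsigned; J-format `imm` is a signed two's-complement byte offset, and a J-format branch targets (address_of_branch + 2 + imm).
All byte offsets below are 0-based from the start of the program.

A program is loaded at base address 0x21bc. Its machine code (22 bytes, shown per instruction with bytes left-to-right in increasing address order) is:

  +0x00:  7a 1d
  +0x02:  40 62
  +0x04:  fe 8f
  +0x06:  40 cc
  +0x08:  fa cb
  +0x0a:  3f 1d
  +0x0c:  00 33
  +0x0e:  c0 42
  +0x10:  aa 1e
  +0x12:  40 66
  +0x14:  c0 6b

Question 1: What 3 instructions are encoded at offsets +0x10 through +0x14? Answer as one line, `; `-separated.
andi x2, #170; sw x2, x1; cpy x3, x3

@+10  little-endian(aa 1e) = 0x1eaa
  op=0x1eaa>>10=0x7 ⇒ andi (RI)
  rd: (w>>8)&0x3=0x2 → x2
  imm: (w>>0)&0xff=0xaa → #170
@+12  little-endian(40 66) = 0x6640
  op=0x6640>>10=0x19 ⇒ sw (RR)
  rd: (w>>8)&0x3=0x2 → x2
  rs: (w>>6)&0x3=0x1 → x1
@+14  little-endian(c0 6b) = 0x6bc0
  op=0x6bc0>>10=0x1a ⇒ cpy (RR)
  rd: (w>>8)&0x3=0x3 → x3
  rs: (w>>6)&0x3=0x3 → x3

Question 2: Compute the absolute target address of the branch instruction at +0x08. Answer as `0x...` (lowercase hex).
@+08  little-endian(fa cb) = 0xcbfa
  op=0xcbfa>>10=0x32 ⇒ bra (J)
  imm@[9:0]=0x3fa (s10→-6) ⇒ #-6
  target = base 0x21bc + off 0x08 + 2 + imm -6 = 0x21c0

0x21c0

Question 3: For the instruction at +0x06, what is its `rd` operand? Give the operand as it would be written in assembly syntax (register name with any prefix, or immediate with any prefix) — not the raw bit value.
x0

+0x06: 40 cc ⇒ word 0xcc40 (little)
  op=0xcc40>>10=0x33 ⇒ and (RR)
  rd@[9:8]=0x0 ⇒ x0
  rs@[7:6]=0x1 ⇒ x1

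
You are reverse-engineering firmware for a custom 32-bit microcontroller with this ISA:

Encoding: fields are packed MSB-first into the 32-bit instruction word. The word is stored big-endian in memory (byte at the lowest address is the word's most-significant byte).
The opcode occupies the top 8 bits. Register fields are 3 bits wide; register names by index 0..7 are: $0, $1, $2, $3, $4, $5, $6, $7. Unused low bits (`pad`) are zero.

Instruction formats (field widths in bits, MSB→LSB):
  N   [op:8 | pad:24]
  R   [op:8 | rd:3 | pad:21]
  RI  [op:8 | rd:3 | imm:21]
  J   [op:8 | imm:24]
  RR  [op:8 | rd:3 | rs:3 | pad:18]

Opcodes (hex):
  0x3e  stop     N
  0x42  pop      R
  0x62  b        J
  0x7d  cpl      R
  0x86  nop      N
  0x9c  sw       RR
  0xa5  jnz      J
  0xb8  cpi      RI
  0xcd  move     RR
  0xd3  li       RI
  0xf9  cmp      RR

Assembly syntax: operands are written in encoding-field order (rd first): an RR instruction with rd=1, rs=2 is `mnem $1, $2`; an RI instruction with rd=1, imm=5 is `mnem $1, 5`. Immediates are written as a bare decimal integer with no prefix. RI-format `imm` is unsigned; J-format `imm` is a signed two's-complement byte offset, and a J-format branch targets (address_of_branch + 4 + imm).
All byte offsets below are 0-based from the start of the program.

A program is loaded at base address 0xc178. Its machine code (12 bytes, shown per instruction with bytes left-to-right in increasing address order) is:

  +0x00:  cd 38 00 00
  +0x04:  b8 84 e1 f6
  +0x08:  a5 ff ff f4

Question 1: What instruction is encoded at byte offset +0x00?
[00] cd 38 00 00 → 0xcd380000
  top 8b → 0xcd → move [RR]
  [23:21] rd=1 = $1
  [20:18] rs=6 = $6

move $1, $6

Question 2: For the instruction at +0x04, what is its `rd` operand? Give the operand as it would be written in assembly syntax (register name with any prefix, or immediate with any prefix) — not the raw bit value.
$4

[04] b8 84 e1 f6 → 0xb884e1f6
  op=0xb884e1f6>>24=0xb8 ⇒ cpi (RI)
  rd: (w>>21)&0x7=0x4 → $4
  imm: (w>>0)&0x1fffff=0x4e1f6 → 319990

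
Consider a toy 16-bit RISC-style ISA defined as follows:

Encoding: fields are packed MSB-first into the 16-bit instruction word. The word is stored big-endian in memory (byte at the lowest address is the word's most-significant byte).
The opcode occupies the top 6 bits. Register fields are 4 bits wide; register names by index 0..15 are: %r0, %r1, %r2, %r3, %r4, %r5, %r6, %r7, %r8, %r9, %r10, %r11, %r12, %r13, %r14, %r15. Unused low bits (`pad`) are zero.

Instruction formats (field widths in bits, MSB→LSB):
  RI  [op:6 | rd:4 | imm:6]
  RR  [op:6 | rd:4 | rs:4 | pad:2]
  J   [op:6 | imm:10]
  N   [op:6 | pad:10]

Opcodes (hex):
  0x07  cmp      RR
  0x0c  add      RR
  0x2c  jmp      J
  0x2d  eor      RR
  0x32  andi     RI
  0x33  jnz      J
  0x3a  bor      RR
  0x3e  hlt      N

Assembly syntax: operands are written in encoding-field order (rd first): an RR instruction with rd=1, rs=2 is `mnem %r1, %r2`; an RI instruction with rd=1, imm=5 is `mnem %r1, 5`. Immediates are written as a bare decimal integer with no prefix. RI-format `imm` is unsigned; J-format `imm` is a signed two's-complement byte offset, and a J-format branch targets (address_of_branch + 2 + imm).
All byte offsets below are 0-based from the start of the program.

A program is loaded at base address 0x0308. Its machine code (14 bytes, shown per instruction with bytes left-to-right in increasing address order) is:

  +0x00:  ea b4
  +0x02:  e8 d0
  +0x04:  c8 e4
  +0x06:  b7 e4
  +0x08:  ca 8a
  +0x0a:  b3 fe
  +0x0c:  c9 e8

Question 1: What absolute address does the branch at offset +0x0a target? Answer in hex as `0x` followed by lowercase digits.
@+0a  big-endian(b3 fe) = 0xb3fe
  op=0xb3fe>>10=0x2c ⇒ jmp (J)
  imm@[9:0]=0x3fe (s10→-2) ⇒ -2
  target = base 0x0308 + off 0x0a + 2 + imm -2 = 0x0312

0x0312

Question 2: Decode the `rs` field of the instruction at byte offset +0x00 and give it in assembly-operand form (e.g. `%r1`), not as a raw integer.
%r13

[00] ea b4 → 0xeab4
  op=0xeab4>>10=0x3a ⇒ bor (RR)
  rd@[9:6]=0xa ⇒ %r10
  rs@[5:2]=0xd ⇒ %r13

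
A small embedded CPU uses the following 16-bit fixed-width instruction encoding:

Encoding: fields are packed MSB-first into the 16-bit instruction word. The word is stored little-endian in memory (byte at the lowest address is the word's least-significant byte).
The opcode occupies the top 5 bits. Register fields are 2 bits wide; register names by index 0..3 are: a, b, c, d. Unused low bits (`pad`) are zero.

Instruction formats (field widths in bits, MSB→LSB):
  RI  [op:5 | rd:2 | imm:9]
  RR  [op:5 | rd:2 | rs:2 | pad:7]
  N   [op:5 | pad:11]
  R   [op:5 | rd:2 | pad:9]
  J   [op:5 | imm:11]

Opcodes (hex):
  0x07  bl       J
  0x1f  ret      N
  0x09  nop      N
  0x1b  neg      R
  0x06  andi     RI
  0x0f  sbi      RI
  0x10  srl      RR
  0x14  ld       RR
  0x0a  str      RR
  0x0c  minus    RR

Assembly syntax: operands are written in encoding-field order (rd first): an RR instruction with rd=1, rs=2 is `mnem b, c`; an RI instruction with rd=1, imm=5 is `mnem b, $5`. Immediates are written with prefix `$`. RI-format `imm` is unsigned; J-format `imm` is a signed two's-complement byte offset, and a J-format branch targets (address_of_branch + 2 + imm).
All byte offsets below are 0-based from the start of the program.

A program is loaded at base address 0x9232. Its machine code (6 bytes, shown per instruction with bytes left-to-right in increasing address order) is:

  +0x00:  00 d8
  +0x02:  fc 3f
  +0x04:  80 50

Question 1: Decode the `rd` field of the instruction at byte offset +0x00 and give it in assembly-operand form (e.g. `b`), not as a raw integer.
[00] 00 d8 → 0xd800
  op=0xd800>>11=0x1b ⇒ neg (R)
  rd: (w>>9)&0x3=0x0 → a

a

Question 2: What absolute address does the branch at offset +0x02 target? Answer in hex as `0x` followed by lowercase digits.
[02] fc 3f → 0x3ffc
  top 5b → 0x7 → bl [J]
  imm@[10:0]=0x7fc (s11→-4) ⇒ $-4
  target = base 0x9232 + off 0x02 + 2 + imm -4 = 0x9232

0x9232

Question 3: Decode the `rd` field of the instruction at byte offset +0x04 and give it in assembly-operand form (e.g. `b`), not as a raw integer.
off 0x04: read 80 50 as little → 0x5080
  opcode bits[15:11]=0xa: str/RR
  rd@[10:9]=0x0 ⇒ a
  rs@[8:7]=0x1 ⇒ b

a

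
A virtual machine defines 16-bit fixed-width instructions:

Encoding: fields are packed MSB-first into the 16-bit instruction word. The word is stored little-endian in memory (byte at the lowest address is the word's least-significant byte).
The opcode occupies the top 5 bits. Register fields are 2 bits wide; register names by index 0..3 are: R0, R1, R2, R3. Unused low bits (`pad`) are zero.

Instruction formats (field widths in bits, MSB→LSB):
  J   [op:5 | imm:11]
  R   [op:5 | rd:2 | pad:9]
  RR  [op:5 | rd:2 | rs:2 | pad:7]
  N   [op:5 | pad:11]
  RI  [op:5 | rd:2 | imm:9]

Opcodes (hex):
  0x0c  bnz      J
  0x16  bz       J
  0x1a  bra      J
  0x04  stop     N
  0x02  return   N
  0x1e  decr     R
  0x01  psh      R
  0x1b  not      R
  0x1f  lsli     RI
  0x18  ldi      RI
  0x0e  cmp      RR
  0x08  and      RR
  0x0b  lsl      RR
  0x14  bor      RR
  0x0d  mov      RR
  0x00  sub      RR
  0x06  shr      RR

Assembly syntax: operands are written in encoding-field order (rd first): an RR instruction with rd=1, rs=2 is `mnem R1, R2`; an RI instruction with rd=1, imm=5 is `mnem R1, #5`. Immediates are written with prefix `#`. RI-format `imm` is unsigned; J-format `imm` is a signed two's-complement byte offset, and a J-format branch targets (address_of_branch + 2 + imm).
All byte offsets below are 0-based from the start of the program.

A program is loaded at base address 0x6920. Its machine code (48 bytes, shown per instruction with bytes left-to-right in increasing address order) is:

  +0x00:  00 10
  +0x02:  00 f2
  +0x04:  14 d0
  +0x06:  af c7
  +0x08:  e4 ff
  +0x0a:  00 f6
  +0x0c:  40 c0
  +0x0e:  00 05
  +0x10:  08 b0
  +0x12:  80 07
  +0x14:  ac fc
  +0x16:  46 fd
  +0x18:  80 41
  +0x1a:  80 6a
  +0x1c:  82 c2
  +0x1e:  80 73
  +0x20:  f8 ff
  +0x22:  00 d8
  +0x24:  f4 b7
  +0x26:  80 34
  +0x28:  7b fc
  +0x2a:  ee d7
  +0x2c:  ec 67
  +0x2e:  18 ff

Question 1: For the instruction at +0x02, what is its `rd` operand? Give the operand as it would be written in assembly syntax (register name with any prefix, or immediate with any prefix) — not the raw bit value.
R1

off 0x02: read 00 f2 as little → 0xf200
  op=0xf200>>11=0x1e ⇒ decr (R)
  rd: (w>>9)&0x3=0x1 → R1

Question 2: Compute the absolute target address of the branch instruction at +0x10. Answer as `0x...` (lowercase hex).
@+10  little-endian(08 b0) = 0xb008
  top 5b → 0x16 → bz [J]
  imm: (w>>0)&0x7ff=0x8 → #8
  target = base 0x6920 + off 0x10 + 2 + imm 8 = 0x693a

0x693a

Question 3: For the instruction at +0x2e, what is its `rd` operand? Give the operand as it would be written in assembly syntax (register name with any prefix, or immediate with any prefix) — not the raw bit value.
R3

@+2e  little-endian(18 ff) = 0xff18
  op=0xff18>>11=0x1f ⇒ lsli (RI)
  [10:9] rd=3 = R3
  [8:0] imm=280 = #280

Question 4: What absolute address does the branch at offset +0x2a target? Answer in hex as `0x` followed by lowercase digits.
+0x2a: ee d7 ⇒ word 0xd7ee (little)
  op=0xd7ee>>11=0x1a ⇒ bra (J)
  imm: (w>>0)&0x7ff=0x7ee (s11→-18) → #-18
  target = base 0x6920 + off 0x2a + 2 + imm -18 = 0x693a

0x693a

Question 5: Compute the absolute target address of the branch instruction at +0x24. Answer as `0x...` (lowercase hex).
0x693a

off 0x24: read f4 b7 as little → 0xb7f4
  opcode bits[15:11]=0x16: bz/J
  imm: (w>>0)&0x7ff=0x7f4 (s11→-12) → #-12
  target = base 0x6920 + off 0x24 + 2 + imm -12 = 0x693a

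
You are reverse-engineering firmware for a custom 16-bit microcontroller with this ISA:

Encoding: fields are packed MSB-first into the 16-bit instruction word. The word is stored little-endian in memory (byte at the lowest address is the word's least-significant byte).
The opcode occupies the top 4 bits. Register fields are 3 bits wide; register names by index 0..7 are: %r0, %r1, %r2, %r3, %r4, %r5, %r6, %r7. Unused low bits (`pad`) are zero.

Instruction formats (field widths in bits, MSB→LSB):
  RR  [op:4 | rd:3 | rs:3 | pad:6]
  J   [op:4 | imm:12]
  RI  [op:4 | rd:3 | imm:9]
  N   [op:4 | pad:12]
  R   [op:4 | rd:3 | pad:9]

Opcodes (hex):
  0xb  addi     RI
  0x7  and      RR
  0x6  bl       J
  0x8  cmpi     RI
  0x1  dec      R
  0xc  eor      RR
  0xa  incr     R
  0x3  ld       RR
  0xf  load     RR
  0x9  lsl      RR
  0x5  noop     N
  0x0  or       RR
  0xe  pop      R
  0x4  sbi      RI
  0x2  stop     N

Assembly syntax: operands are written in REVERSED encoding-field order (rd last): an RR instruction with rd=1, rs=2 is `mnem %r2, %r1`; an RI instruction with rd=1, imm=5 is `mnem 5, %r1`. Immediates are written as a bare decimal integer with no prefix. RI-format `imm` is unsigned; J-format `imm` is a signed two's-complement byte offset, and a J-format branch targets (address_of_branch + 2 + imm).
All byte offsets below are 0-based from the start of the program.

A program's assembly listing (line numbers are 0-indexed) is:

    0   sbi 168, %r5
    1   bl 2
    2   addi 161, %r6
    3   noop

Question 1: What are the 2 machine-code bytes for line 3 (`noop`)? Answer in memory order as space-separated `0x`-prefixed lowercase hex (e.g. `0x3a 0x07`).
3. noop fields op=0x5:4|pad=0:12 → word 5000h → 00 50

0x00 0x50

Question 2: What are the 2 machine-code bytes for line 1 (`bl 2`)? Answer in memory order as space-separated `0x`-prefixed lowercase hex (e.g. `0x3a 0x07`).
0x02 0x60

1. bl fields op=0x6:4|imm=2:12 → word 6002h → 02 60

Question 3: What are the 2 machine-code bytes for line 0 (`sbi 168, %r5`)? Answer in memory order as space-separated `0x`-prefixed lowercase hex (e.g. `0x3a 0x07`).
0xa8 0x4a

L0: sbi op=0x4:4|rd=5:3|imm=168:9 ⇒ 0x4aa8 ⇒ little a8 4a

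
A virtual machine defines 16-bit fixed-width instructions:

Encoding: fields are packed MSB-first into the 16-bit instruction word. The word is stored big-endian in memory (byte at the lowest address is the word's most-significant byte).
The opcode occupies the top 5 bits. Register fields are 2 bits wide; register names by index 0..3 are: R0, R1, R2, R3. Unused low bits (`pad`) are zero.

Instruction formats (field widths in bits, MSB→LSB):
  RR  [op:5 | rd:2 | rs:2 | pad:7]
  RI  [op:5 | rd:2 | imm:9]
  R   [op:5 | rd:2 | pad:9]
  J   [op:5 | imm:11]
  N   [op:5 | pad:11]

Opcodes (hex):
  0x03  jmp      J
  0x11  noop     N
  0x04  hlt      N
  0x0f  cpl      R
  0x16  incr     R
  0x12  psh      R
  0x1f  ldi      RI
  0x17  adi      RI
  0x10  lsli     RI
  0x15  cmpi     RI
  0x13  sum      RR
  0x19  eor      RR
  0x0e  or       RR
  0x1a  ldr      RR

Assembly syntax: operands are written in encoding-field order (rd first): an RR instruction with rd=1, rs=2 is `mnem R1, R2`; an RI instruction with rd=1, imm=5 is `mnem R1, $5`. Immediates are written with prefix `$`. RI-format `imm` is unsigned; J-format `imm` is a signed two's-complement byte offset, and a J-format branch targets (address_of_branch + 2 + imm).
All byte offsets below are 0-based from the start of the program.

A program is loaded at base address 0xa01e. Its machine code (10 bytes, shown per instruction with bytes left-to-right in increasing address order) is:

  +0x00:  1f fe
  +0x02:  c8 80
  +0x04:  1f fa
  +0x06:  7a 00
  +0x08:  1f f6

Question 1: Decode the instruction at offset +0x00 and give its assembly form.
jmp $-2

@+00  big-endian(1f fe) = 0x1ffe
  opcode bits[15:11]=0x3: jmp/J
  imm@[10:0]=0x7fe (s11→-2) ⇒ $-2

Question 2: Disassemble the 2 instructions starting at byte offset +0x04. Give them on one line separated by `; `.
[04] 1f fa → 0x1ffa
  top 5b → 0x3 → jmp [J]
  imm@[10:0]=0x7fa (s11→-6) ⇒ $-6
[06] 7a 00 → 0x7a00
  top 5b → 0xf → cpl [R]
  rd@[10:9]=0x1 ⇒ R1

jmp $-6; cpl R1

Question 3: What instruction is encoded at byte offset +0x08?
+0x08: 1f f6 ⇒ word 0x1ff6 (big)
  top 5b → 0x3 → jmp [J]
  [10:0] imm=2038 (s11→-10) = $-10

jmp $-10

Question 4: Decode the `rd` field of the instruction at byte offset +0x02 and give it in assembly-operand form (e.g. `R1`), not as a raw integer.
[02] c8 80 → 0xc880
  op=0xc880>>11=0x19 ⇒ eor (RR)
  rd@[10:9]=0x0 ⇒ R0
  rs@[8:7]=0x1 ⇒ R1

R0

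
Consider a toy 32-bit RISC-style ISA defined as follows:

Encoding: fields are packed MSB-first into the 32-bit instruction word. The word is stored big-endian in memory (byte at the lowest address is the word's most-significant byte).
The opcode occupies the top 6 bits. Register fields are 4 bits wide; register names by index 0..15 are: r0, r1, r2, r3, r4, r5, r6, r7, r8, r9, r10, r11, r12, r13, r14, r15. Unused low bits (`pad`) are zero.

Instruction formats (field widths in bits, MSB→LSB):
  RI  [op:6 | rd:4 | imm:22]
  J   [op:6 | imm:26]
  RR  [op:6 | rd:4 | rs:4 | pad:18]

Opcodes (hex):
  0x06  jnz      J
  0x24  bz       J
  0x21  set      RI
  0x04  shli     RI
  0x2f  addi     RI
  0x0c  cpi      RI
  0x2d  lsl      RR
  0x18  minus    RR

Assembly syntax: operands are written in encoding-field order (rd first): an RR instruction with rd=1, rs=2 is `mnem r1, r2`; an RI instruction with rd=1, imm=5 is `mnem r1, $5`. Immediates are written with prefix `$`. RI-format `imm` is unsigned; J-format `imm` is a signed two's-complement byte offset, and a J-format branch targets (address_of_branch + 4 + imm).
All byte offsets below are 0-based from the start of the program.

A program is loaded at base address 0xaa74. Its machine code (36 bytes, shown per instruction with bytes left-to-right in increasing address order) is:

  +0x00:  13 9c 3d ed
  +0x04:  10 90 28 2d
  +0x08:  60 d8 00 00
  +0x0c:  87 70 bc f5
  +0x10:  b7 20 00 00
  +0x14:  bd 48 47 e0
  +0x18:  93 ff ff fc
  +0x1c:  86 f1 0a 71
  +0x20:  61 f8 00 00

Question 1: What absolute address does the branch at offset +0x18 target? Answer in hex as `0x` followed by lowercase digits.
0xaa8c

+0x18: 93 ff ff fc ⇒ word 0x93fffffc (big)
  opcode bits[31:26]=0x24: bz/J
  imm: (w>>0)&0x3ffffff=0x3fffffc (s26→-4) → $-4
  target = base 0xaa74 + off 0x18 + 4 + imm -4 = 0xaa8c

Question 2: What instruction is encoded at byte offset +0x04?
shli r2, $1058861

off 0x04: read 10 90 28 2d as big → 0x1090282d
  opcode bits[31:26]=0x4: shli/RI
  rd@[25:22]=0x2 ⇒ r2
  imm@[21:0]=0x10282d ⇒ $1058861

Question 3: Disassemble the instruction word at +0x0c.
set r13, $3194101

@+0c  big-endian(87 70 bc f5) = 0x8770bcf5
  top 6b → 0x21 → set [RI]
  rd@[25:22]=0xd ⇒ r13
  imm@[21:0]=0x30bcf5 ⇒ $3194101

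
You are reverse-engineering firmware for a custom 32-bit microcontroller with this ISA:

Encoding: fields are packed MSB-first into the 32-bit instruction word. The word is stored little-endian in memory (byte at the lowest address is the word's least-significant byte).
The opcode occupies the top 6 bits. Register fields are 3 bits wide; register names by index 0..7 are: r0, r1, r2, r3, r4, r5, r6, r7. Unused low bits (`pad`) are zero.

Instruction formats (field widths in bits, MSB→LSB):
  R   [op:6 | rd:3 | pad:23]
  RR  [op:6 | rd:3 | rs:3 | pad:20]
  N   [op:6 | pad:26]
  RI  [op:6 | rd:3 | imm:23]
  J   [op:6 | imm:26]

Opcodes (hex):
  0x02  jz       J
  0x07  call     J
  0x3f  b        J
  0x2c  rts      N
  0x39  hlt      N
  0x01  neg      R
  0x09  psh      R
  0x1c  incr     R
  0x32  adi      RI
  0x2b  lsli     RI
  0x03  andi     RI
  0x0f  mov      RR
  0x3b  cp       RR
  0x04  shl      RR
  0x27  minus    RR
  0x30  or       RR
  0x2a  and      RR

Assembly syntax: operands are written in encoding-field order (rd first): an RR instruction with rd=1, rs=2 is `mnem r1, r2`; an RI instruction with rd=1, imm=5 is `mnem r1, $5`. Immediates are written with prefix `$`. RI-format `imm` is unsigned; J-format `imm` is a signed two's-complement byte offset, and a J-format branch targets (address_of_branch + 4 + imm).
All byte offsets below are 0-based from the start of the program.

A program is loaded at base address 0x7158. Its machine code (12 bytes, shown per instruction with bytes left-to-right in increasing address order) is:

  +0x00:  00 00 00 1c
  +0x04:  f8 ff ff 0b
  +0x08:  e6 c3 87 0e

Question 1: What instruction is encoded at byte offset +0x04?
jz $-8

[04] f8 ff ff 0b → 0x0bfffff8
  opcode bits[31:26]=0x2: jz/J
  imm@[25:0]=0x3fffff8 (s26→-8) ⇒ $-8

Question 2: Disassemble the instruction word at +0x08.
off 0x08: read e6 c3 87 0e as little → 0x0e87c3e6
  top 6b → 0x3 → andi [RI]
  [25:23] rd=5 = r5
  [22:0] imm=508902 = $508902

andi r5, $508902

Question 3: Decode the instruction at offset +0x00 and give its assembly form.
call $0

[00] 00 00 00 1c → 0x1c000000
  top 6b → 0x7 → call [J]
  imm@[25:0]=0x0 ⇒ $0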